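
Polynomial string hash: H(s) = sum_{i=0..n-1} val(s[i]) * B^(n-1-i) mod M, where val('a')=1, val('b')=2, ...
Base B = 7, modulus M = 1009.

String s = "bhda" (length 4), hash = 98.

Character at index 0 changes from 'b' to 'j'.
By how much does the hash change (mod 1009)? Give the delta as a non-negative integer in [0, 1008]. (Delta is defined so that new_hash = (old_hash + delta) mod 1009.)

Delta formula: (val(new) - val(old)) * B^(n-1-k) mod M
  val('j') - val('b') = 10 - 2 = 8
  B^(n-1-k) = 7^3 mod 1009 = 343
  Delta = 8 * 343 mod 1009 = 726

Answer: 726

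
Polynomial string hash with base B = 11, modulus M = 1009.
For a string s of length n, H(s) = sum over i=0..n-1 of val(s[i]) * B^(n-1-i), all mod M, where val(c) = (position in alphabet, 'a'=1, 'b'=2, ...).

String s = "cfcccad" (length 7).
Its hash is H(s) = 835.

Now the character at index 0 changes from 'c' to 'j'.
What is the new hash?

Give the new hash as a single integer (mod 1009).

Answer: 143

Derivation:
val('c') = 3, val('j') = 10
Position k = 0, exponent = n-1-k = 6
B^6 mod M = 11^6 mod 1009 = 766
Delta = (10 - 3) * 766 mod 1009 = 317
New hash = (835 + 317) mod 1009 = 143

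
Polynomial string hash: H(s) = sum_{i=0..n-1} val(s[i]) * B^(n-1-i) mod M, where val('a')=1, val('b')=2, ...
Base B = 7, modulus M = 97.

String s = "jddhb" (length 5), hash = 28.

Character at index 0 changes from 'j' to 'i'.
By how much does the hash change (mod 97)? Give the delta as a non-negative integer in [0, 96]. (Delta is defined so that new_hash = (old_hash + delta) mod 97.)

Delta formula: (val(new) - val(old)) * B^(n-1-k) mod M
  val('i') - val('j') = 9 - 10 = -1
  B^(n-1-k) = 7^4 mod 97 = 73
  Delta = -1 * 73 mod 97 = 24

Answer: 24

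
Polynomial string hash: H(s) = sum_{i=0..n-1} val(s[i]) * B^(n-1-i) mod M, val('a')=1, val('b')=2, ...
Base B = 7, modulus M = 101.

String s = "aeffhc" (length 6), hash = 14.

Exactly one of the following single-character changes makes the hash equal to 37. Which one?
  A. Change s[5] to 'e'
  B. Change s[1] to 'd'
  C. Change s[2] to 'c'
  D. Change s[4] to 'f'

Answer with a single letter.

Answer: B

Derivation:
Option A: s[5]='c'->'e', delta=(5-3)*7^0 mod 101 = 2, hash=14+2 mod 101 = 16
Option B: s[1]='e'->'d', delta=(4-5)*7^4 mod 101 = 23, hash=14+23 mod 101 = 37 <-- target
Option C: s[2]='f'->'c', delta=(3-6)*7^3 mod 101 = 82, hash=14+82 mod 101 = 96
Option D: s[4]='h'->'f', delta=(6-8)*7^1 mod 101 = 87, hash=14+87 mod 101 = 0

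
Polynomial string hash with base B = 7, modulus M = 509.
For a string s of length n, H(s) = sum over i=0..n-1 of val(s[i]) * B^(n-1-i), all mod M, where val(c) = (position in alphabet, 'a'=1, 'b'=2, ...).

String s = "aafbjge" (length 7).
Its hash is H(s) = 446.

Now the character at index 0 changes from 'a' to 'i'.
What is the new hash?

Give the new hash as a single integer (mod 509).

val('a') = 1, val('i') = 9
Position k = 0, exponent = n-1-k = 6
B^6 mod M = 7^6 mod 509 = 70
Delta = (9 - 1) * 70 mod 509 = 51
New hash = (446 + 51) mod 509 = 497

Answer: 497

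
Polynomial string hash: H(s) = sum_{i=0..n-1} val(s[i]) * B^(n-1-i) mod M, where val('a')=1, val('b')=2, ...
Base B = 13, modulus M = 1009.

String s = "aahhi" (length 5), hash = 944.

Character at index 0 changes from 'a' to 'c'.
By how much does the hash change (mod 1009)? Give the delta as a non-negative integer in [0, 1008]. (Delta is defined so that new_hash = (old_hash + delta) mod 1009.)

Answer: 618

Derivation:
Delta formula: (val(new) - val(old)) * B^(n-1-k) mod M
  val('c') - val('a') = 3 - 1 = 2
  B^(n-1-k) = 13^4 mod 1009 = 309
  Delta = 2 * 309 mod 1009 = 618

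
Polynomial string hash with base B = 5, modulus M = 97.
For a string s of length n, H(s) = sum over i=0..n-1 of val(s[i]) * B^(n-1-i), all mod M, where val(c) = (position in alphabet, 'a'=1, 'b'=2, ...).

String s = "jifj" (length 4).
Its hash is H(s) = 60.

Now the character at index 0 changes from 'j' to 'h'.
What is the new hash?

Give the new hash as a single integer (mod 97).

Answer: 4

Derivation:
val('j') = 10, val('h') = 8
Position k = 0, exponent = n-1-k = 3
B^3 mod M = 5^3 mod 97 = 28
Delta = (8 - 10) * 28 mod 97 = 41
New hash = (60 + 41) mod 97 = 4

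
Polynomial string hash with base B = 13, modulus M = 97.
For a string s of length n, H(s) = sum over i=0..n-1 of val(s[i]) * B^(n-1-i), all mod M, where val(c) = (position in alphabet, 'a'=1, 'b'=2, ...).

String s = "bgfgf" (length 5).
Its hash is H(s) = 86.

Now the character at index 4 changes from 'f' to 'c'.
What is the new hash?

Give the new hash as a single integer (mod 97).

Answer: 83

Derivation:
val('f') = 6, val('c') = 3
Position k = 4, exponent = n-1-k = 0
B^0 mod M = 13^0 mod 97 = 1
Delta = (3 - 6) * 1 mod 97 = 94
New hash = (86 + 94) mod 97 = 83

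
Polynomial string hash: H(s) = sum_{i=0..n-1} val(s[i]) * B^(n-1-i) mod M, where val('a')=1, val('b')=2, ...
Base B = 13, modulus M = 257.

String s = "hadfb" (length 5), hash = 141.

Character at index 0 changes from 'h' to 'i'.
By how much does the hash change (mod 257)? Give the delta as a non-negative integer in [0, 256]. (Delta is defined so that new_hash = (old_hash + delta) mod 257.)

Answer: 34

Derivation:
Delta formula: (val(new) - val(old)) * B^(n-1-k) mod M
  val('i') - val('h') = 9 - 8 = 1
  B^(n-1-k) = 13^4 mod 257 = 34
  Delta = 1 * 34 mod 257 = 34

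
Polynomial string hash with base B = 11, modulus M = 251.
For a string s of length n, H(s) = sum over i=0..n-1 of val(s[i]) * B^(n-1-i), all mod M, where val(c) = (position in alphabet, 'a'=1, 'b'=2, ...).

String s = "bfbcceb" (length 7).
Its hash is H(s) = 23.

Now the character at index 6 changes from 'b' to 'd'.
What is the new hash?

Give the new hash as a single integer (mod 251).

val('b') = 2, val('d') = 4
Position k = 6, exponent = n-1-k = 0
B^0 mod M = 11^0 mod 251 = 1
Delta = (4 - 2) * 1 mod 251 = 2
New hash = (23 + 2) mod 251 = 25

Answer: 25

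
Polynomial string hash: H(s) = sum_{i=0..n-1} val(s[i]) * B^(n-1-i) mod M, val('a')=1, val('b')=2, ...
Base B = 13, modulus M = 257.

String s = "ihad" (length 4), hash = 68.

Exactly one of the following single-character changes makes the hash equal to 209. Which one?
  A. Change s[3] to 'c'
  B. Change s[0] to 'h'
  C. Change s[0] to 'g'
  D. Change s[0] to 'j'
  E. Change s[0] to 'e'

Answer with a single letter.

Option A: s[3]='d'->'c', delta=(3-4)*13^0 mod 257 = 256, hash=68+256 mod 257 = 67
Option B: s[0]='i'->'h', delta=(8-9)*13^3 mod 257 = 116, hash=68+116 mod 257 = 184
Option C: s[0]='i'->'g', delta=(7-9)*13^3 mod 257 = 232, hash=68+232 mod 257 = 43
Option D: s[0]='i'->'j', delta=(10-9)*13^3 mod 257 = 141, hash=68+141 mod 257 = 209 <-- target
Option E: s[0]='i'->'e', delta=(5-9)*13^3 mod 257 = 207, hash=68+207 mod 257 = 18

Answer: D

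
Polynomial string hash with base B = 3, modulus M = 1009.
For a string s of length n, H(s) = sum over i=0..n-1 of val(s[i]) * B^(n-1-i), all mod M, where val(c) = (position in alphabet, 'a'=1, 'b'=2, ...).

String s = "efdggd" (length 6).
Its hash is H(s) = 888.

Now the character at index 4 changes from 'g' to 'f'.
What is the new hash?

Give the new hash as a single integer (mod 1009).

Answer: 885

Derivation:
val('g') = 7, val('f') = 6
Position k = 4, exponent = n-1-k = 1
B^1 mod M = 3^1 mod 1009 = 3
Delta = (6 - 7) * 3 mod 1009 = 1006
New hash = (888 + 1006) mod 1009 = 885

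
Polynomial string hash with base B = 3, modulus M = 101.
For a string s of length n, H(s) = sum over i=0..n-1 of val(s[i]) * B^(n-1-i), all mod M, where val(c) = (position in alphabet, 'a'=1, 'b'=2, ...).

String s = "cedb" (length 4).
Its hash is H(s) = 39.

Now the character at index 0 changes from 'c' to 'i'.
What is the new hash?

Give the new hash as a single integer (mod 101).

Answer: 100

Derivation:
val('c') = 3, val('i') = 9
Position k = 0, exponent = n-1-k = 3
B^3 mod M = 3^3 mod 101 = 27
Delta = (9 - 3) * 27 mod 101 = 61
New hash = (39 + 61) mod 101 = 100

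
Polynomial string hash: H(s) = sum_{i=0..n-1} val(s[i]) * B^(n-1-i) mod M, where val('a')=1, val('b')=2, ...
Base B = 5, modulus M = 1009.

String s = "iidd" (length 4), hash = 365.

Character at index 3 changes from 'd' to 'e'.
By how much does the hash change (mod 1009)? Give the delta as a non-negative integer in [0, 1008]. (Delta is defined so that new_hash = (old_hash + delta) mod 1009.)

Answer: 1

Derivation:
Delta formula: (val(new) - val(old)) * B^(n-1-k) mod M
  val('e') - val('d') = 5 - 4 = 1
  B^(n-1-k) = 5^0 mod 1009 = 1
  Delta = 1 * 1 mod 1009 = 1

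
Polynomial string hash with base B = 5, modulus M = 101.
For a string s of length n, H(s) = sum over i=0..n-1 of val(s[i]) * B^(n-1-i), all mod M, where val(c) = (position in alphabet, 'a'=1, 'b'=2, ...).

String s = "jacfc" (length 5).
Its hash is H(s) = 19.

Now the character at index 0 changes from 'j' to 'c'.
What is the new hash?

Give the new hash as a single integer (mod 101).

Answer: 88

Derivation:
val('j') = 10, val('c') = 3
Position k = 0, exponent = n-1-k = 4
B^4 mod M = 5^4 mod 101 = 19
Delta = (3 - 10) * 19 mod 101 = 69
New hash = (19 + 69) mod 101 = 88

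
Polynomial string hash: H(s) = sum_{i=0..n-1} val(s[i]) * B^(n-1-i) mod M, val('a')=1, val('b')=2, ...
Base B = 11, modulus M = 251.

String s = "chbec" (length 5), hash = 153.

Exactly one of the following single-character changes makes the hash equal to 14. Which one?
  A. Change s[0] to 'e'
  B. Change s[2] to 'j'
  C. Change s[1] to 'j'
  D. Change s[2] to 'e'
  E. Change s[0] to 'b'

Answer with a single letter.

Answer: D

Derivation:
Option A: s[0]='c'->'e', delta=(5-3)*11^4 mod 251 = 166, hash=153+166 mod 251 = 68
Option B: s[2]='b'->'j', delta=(10-2)*11^2 mod 251 = 215, hash=153+215 mod 251 = 117
Option C: s[1]='h'->'j', delta=(10-8)*11^3 mod 251 = 152, hash=153+152 mod 251 = 54
Option D: s[2]='b'->'e', delta=(5-2)*11^2 mod 251 = 112, hash=153+112 mod 251 = 14 <-- target
Option E: s[0]='c'->'b', delta=(2-3)*11^4 mod 251 = 168, hash=153+168 mod 251 = 70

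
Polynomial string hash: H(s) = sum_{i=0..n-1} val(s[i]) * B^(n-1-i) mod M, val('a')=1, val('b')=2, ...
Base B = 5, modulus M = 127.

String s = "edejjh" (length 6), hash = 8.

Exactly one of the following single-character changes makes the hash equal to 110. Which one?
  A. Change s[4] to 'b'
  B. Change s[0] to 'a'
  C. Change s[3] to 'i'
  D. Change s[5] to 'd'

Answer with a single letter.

Option A: s[4]='j'->'b', delta=(2-10)*5^1 mod 127 = 87, hash=8+87 mod 127 = 95
Option B: s[0]='e'->'a', delta=(1-5)*5^5 mod 127 = 73, hash=8+73 mod 127 = 81
Option C: s[3]='j'->'i', delta=(9-10)*5^2 mod 127 = 102, hash=8+102 mod 127 = 110 <-- target
Option D: s[5]='h'->'d', delta=(4-8)*5^0 mod 127 = 123, hash=8+123 mod 127 = 4

Answer: C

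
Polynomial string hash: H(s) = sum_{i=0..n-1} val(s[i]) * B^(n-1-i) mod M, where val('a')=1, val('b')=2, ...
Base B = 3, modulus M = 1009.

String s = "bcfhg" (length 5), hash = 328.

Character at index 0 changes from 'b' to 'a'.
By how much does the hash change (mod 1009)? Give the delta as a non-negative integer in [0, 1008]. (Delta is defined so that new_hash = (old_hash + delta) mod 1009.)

Delta formula: (val(new) - val(old)) * B^(n-1-k) mod M
  val('a') - val('b') = 1 - 2 = -1
  B^(n-1-k) = 3^4 mod 1009 = 81
  Delta = -1 * 81 mod 1009 = 928

Answer: 928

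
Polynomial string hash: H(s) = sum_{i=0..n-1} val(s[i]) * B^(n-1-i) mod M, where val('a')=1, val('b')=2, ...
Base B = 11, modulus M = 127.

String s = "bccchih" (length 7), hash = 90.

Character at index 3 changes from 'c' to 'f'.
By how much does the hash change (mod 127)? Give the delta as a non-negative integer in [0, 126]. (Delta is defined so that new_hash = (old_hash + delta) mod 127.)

Delta formula: (val(new) - val(old)) * B^(n-1-k) mod M
  val('f') - val('c') = 6 - 3 = 3
  B^(n-1-k) = 11^3 mod 127 = 61
  Delta = 3 * 61 mod 127 = 56

Answer: 56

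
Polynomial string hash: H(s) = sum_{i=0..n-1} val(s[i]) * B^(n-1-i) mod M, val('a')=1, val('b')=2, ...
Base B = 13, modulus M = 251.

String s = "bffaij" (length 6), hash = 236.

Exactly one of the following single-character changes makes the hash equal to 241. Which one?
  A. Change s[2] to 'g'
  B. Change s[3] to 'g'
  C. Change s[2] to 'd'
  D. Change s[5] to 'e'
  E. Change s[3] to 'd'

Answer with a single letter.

Option A: s[2]='f'->'g', delta=(7-6)*13^3 mod 251 = 189, hash=236+189 mod 251 = 174
Option B: s[3]='a'->'g', delta=(7-1)*13^2 mod 251 = 10, hash=236+10 mod 251 = 246
Option C: s[2]='f'->'d', delta=(4-6)*13^3 mod 251 = 124, hash=236+124 mod 251 = 109
Option D: s[5]='j'->'e', delta=(5-10)*13^0 mod 251 = 246, hash=236+246 mod 251 = 231
Option E: s[3]='a'->'d', delta=(4-1)*13^2 mod 251 = 5, hash=236+5 mod 251 = 241 <-- target

Answer: E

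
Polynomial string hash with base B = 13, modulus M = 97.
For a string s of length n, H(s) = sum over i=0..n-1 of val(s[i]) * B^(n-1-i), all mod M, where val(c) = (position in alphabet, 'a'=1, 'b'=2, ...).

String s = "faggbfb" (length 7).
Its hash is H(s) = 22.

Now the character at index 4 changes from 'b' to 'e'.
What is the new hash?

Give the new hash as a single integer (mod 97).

Answer: 44

Derivation:
val('b') = 2, val('e') = 5
Position k = 4, exponent = n-1-k = 2
B^2 mod M = 13^2 mod 97 = 72
Delta = (5 - 2) * 72 mod 97 = 22
New hash = (22 + 22) mod 97 = 44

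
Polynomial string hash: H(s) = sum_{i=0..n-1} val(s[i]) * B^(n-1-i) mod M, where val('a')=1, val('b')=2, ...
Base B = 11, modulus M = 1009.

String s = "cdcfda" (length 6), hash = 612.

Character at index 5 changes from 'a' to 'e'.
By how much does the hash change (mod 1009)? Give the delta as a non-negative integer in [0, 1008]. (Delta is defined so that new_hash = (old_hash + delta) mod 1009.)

Delta formula: (val(new) - val(old)) * B^(n-1-k) mod M
  val('e') - val('a') = 5 - 1 = 4
  B^(n-1-k) = 11^0 mod 1009 = 1
  Delta = 4 * 1 mod 1009 = 4

Answer: 4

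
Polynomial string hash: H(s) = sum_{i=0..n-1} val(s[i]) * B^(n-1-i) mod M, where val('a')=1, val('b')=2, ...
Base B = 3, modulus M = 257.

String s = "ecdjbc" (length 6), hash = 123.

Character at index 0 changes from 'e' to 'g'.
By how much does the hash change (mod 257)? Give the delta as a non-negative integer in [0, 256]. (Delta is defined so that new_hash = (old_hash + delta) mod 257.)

Answer: 229

Derivation:
Delta formula: (val(new) - val(old)) * B^(n-1-k) mod M
  val('g') - val('e') = 7 - 5 = 2
  B^(n-1-k) = 3^5 mod 257 = 243
  Delta = 2 * 243 mod 257 = 229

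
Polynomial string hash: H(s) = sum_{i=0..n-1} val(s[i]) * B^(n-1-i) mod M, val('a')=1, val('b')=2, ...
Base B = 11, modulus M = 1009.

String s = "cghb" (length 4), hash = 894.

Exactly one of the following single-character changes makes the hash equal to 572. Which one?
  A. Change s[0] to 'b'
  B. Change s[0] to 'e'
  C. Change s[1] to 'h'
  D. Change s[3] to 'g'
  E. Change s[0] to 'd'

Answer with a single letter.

Answer: A

Derivation:
Option A: s[0]='c'->'b', delta=(2-3)*11^3 mod 1009 = 687, hash=894+687 mod 1009 = 572 <-- target
Option B: s[0]='c'->'e', delta=(5-3)*11^3 mod 1009 = 644, hash=894+644 mod 1009 = 529
Option C: s[1]='g'->'h', delta=(8-7)*11^2 mod 1009 = 121, hash=894+121 mod 1009 = 6
Option D: s[3]='b'->'g', delta=(7-2)*11^0 mod 1009 = 5, hash=894+5 mod 1009 = 899
Option E: s[0]='c'->'d', delta=(4-3)*11^3 mod 1009 = 322, hash=894+322 mod 1009 = 207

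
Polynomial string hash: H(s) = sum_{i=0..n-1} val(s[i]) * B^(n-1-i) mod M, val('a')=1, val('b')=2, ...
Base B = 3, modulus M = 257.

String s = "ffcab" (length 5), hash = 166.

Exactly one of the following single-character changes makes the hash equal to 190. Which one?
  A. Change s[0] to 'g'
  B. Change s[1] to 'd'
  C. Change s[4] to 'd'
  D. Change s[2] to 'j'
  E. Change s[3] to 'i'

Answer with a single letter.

Option A: s[0]='f'->'g', delta=(7-6)*3^4 mod 257 = 81, hash=166+81 mod 257 = 247
Option B: s[1]='f'->'d', delta=(4-6)*3^3 mod 257 = 203, hash=166+203 mod 257 = 112
Option C: s[4]='b'->'d', delta=(4-2)*3^0 mod 257 = 2, hash=166+2 mod 257 = 168
Option D: s[2]='c'->'j', delta=(10-3)*3^2 mod 257 = 63, hash=166+63 mod 257 = 229
Option E: s[3]='a'->'i', delta=(9-1)*3^1 mod 257 = 24, hash=166+24 mod 257 = 190 <-- target

Answer: E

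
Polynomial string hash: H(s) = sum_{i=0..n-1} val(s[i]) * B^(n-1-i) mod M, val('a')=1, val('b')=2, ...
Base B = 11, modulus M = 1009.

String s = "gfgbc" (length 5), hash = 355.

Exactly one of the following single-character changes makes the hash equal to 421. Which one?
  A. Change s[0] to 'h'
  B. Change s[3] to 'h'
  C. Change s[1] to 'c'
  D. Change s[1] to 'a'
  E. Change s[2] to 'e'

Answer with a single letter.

Option A: s[0]='g'->'h', delta=(8-7)*11^4 mod 1009 = 515, hash=355+515 mod 1009 = 870
Option B: s[3]='b'->'h', delta=(8-2)*11^1 mod 1009 = 66, hash=355+66 mod 1009 = 421 <-- target
Option C: s[1]='f'->'c', delta=(3-6)*11^3 mod 1009 = 43, hash=355+43 mod 1009 = 398
Option D: s[1]='f'->'a', delta=(1-6)*11^3 mod 1009 = 408, hash=355+408 mod 1009 = 763
Option E: s[2]='g'->'e', delta=(5-7)*11^2 mod 1009 = 767, hash=355+767 mod 1009 = 113

Answer: B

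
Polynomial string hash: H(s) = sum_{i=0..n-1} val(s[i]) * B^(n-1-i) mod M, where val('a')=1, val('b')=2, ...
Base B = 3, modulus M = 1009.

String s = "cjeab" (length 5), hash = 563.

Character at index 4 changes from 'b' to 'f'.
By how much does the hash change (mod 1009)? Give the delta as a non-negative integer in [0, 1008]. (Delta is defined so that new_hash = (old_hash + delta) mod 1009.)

Delta formula: (val(new) - val(old)) * B^(n-1-k) mod M
  val('f') - val('b') = 6 - 2 = 4
  B^(n-1-k) = 3^0 mod 1009 = 1
  Delta = 4 * 1 mod 1009 = 4

Answer: 4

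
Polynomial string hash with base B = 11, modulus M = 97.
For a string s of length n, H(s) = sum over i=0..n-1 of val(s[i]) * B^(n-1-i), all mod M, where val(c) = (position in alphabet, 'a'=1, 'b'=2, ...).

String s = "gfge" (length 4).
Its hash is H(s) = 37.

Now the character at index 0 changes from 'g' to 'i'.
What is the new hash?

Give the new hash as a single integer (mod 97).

Answer: 80

Derivation:
val('g') = 7, val('i') = 9
Position k = 0, exponent = n-1-k = 3
B^3 mod M = 11^3 mod 97 = 70
Delta = (9 - 7) * 70 mod 97 = 43
New hash = (37 + 43) mod 97 = 80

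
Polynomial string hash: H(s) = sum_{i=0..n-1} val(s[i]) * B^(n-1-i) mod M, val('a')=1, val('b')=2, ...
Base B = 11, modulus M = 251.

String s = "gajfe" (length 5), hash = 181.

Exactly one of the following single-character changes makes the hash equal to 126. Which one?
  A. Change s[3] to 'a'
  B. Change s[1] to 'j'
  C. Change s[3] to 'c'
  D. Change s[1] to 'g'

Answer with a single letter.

Answer: A

Derivation:
Option A: s[3]='f'->'a', delta=(1-6)*11^1 mod 251 = 196, hash=181+196 mod 251 = 126 <-- target
Option B: s[1]='a'->'j', delta=(10-1)*11^3 mod 251 = 182, hash=181+182 mod 251 = 112
Option C: s[3]='f'->'c', delta=(3-6)*11^1 mod 251 = 218, hash=181+218 mod 251 = 148
Option D: s[1]='a'->'g', delta=(7-1)*11^3 mod 251 = 205, hash=181+205 mod 251 = 135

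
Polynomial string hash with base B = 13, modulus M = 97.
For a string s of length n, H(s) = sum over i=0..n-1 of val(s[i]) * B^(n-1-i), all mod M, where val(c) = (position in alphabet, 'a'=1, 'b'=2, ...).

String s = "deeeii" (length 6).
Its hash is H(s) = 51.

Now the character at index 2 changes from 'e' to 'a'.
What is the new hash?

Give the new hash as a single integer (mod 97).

Answer: 90

Derivation:
val('e') = 5, val('a') = 1
Position k = 2, exponent = n-1-k = 3
B^3 mod M = 13^3 mod 97 = 63
Delta = (1 - 5) * 63 mod 97 = 39
New hash = (51 + 39) mod 97 = 90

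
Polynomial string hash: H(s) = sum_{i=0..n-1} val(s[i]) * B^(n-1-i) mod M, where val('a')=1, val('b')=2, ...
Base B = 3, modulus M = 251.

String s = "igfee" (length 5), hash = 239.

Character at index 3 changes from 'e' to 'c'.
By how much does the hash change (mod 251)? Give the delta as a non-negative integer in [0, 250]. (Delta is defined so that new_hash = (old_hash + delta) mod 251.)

Answer: 245

Derivation:
Delta formula: (val(new) - val(old)) * B^(n-1-k) mod M
  val('c') - val('e') = 3 - 5 = -2
  B^(n-1-k) = 3^1 mod 251 = 3
  Delta = -2 * 3 mod 251 = 245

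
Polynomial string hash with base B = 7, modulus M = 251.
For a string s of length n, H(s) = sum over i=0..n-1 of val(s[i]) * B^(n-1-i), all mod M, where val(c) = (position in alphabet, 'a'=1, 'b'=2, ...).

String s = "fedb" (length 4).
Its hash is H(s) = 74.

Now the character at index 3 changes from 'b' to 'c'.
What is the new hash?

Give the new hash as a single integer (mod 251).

val('b') = 2, val('c') = 3
Position k = 3, exponent = n-1-k = 0
B^0 mod M = 7^0 mod 251 = 1
Delta = (3 - 2) * 1 mod 251 = 1
New hash = (74 + 1) mod 251 = 75

Answer: 75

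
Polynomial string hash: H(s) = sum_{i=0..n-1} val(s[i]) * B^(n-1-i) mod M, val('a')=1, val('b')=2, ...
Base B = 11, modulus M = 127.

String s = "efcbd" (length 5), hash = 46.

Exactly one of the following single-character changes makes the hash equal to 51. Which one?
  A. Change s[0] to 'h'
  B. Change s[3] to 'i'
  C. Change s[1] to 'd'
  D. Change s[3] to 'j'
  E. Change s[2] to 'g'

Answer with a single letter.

Option A: s[0]='e'->'h', delta=(8-5)*11^4 mod 127 = 108, hash=46+108 mod 127 = 27
Option B: s[3]='b'->'i', delta=(9-2)*11^1 mod 127 = 77, hash=46+77 mod 127 = 123
Option C: s[1]='f'->'d', delta=(4-6)*11^3 mod 127 = 5, hash=46+5 mod 127 = 51 <-- target
Option D: s[3]='b'->'j', delta=(10-2)*11^1 mod 127 = 88, hash=46+88 mod 127 = 7
Option E: s[2]='c'->'g', delta=(7-3)*11^2 mod 127 = 103, hash=46+103 mod 127 = 22

Answer: C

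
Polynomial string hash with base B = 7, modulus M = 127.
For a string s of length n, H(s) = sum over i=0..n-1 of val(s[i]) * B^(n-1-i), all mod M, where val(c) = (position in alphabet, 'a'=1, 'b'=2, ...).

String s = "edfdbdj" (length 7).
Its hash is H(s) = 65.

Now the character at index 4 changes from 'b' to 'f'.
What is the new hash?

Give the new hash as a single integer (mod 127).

Answer: 7

Derivation:
val('b') = 2, val('f') = 6
Position k = 4, exponent = n-1-k = 2
B^2 mod M = 7^2 mod 127 = 49
Delta = (6 - 2) * 49 mod 127 = 69
New hash = (65 + 69) mod 127 = 7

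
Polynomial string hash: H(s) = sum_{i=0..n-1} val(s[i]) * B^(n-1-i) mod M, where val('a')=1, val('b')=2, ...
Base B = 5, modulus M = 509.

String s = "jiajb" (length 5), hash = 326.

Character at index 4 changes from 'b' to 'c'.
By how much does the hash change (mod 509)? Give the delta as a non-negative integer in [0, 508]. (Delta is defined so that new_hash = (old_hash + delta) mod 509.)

Answer: 1

Derivation:
Delta formula: (val(new) - val(old)) * B^(n-1-k) mod M
  val('c') - val('b') = 3 - 2 = 1
  B^(n-1-k) = 5^0 mod 509 = 1
  Delta = 1 * 1 mod 509 = 1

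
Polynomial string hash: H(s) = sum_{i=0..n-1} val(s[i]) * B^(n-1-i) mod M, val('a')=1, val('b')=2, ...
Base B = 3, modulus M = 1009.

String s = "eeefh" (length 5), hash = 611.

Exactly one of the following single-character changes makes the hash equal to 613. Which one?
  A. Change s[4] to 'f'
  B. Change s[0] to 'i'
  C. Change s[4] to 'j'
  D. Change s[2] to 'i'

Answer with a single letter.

Option A: s[4]='h'->'f', delta=(6-8)*3^0 mod 1009 = 1007, hash=611+1007 mod 1009 = 609
Option B: s[0]='e'->'i', delta=(9-5)*3^4 mod 1009 = 324, hash=611+324 mod 1009 = 935
Option C: s[4]='h'->'j', delta=(10-8)*3^0 mod 1009 = 2, hash=611+2 mod 1009 = 613 <-- target
Option D: s[2]='e'->'i', delta=(9-5)*3^2 mod 1009 = 36, hash=611+36 mod 1009 = 647

Answer: C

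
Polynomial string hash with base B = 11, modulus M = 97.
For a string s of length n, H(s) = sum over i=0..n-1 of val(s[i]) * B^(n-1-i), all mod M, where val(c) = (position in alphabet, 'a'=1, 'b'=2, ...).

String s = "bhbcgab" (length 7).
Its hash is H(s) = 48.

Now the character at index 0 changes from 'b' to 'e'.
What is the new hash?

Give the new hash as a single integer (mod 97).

val('b') = 2, val('e') = 5
Position k = 0, exponent = n-1-k = 6
B^6 mod M = 11^6 mod 97 = 50
Delta = (5 - 2) * 50 mod 97 = 53
New hash = (48 + 53) mod 97 = 4

Answer: 4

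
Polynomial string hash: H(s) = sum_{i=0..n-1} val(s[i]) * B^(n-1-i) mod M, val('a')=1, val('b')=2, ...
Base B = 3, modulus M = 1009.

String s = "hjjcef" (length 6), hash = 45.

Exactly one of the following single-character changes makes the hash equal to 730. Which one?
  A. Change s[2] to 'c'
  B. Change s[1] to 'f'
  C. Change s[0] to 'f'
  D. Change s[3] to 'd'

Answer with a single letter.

Answer: B

Derivation:
Option A: s[2]='j'->'c', delta=(3-10)*3^3 mod 1009 = 820, hash=45+820 mod 1009 = 865
Option B: s[1]='j'->'f', delta=(6-10)*3^4 mod 1009 = 685, hash=45+685 mod 1009 = 730 <-- target
Option C: s[0]='h'->'f', delta=(6-8)*3^5 mod 1009 = 523, hash=45+523 mod 1009 = 568
Option D: s[3]='c'->'d', delta=(4-3)*3^2 mod 1009 = 9, hash=45+9 mod 1009 = 54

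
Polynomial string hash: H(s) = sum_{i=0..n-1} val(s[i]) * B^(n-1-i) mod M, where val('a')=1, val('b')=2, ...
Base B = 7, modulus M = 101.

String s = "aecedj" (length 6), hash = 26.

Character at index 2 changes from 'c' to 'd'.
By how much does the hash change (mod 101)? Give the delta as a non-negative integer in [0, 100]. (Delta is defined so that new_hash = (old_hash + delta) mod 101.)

Delta formula: (val(new) - val(old)) * B^(n-1-k) mod M
  val('d') - val('c') = 4 - 3 = 1
  B^(n-1-k) = 7^3 mod 101 = 40
  Delta = 1 * 40 mod 101 = 40

Answer: 40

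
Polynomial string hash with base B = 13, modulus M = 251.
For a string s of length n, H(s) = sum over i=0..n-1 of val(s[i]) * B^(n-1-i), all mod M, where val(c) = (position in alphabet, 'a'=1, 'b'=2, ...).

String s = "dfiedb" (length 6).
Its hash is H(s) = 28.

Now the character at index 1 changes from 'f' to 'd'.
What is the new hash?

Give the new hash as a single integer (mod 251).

Answer: 134

Derivation:
val('f') = 6, val('d') = 4
Position k = 1, exponent = n-1-k = 4
B^4 mod M = 13^4 mod 251 = 198
Delta = (4 - 6) * 198 mod 251 = 106
New hash = (28 + 106) mod 251 = 134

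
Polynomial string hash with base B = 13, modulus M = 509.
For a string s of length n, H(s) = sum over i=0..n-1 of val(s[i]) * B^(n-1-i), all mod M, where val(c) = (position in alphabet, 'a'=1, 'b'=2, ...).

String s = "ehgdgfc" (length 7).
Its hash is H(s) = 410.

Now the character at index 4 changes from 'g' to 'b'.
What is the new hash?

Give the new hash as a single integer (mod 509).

Answer: 74

Derivation:
val('g') = 7, val('b') = 2
Position k = 4, exponent = n-1-k = 2
B^2 mod M = 13^2 mod 509 = 169
Delta = (2 - 7) * 169 mod 509 = 173
New hash = (410 + 173) mod 509 = 74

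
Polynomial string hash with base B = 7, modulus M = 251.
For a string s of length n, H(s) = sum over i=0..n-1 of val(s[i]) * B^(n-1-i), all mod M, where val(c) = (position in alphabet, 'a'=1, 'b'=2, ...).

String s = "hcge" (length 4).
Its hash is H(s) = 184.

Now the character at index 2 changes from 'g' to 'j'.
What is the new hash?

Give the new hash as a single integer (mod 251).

Answer: 205

Derivation:
val('g') = 7, val('j') = 10
Position k = 2, exponent = n-1-k = 1
B^1 mod M = 7^1 mod 251 = 7
Delta = (10 - 7) * 7 mod 251 = 21
New hash = (184 + 21) mod 251 = 205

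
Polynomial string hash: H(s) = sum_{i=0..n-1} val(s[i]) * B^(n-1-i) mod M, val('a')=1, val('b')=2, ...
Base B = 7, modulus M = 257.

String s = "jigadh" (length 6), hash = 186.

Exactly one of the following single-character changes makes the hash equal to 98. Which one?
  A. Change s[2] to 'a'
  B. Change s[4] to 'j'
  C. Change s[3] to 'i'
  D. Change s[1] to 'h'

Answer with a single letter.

Answer: D

Derivation:
Option A: s[2]='g'->'a', delta=(1-7)*7^3 mod 257 = 255, hash=186+255 mod 257 = 184
Option B: s[4]='d'->'j', delta=(10-4)*7^1 mod 257 = 42, hash=186+42 mod 257 = 228
Option C: s[3]='a'->'i', delta=(9-1)*7^2 mod 257 = 135, hash=186+135 mod 257 = 64
Option D: s[1]='i'->'h', delta=(8-9)*7^4 mod 257 = 169, hash=186+169 mod 257 = 98 <-- target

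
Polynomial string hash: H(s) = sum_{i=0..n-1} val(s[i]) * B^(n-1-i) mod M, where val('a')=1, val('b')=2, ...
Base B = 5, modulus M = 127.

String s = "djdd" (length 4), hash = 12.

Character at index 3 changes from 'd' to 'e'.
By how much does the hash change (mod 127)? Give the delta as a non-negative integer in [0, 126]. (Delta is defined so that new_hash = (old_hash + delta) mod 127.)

Answer: 1

Derivation:
Delta formula: (val(new) - val(old)) * B^(n-1-k) mod M
  val('e') - val('d') = 5 - 4 = 1
  B^(n-1-k) = 5^0 mod 127 = 1
  Delta = 1 * 1 mod 127 = 1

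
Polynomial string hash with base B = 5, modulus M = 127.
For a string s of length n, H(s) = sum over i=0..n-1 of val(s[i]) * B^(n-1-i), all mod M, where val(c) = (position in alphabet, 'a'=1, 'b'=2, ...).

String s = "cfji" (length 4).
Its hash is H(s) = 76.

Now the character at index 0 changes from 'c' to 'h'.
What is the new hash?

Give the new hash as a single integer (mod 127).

val('c') = 3, val('h') = 8
Position k = 0, exponent = n-1-k = 3
B^3 mod M = 5^3 mod 127 = 125
Delta = (8 - 3) * 125 mod 127 = 117
New hash = (76 + 117) mod 127 = 66

Answer: 66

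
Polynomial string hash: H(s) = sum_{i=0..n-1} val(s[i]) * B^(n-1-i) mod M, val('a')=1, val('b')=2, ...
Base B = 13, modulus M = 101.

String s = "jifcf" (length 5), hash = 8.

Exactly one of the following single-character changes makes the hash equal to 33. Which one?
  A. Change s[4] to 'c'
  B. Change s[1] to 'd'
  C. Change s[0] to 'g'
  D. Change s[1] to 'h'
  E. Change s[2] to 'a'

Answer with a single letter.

Answer: D

Derivation:
Option A: s[4]='f'->'c', delta=(3-6)*13^0 mod 101 = 98, hash=8+98 mod 101 = 5
Option B: s[1]='i'->'d', delta=(4-9)*13^3 mod 101 = 24, hash=8+24 mod 101 = 32
Option C: s[0]='j'->'g', delta=(7-10)*13^4 mod 101 = 66, hash=8+66 mod 101 = 74
Option D: s[1]='i'->'h', delta=(8-9)*13^3 mod 101 = 25, hash=8+25 mod 101 = 33 <-- target
Option E: s[2]='f'->'a', delta=(1-6)*13^2 mod 101 = 64, hash=8+64 mod 101 = 72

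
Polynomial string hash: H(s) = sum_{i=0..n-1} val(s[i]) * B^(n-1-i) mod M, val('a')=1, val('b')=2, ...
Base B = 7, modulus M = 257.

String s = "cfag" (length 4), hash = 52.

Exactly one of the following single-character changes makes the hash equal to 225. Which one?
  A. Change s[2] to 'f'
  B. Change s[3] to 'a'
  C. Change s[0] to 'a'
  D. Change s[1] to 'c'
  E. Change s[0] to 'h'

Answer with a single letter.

Option A: s[2]='a'->'f', delta=(6-1)*7^1 mod 257 = 35, hash=52+35 mod 257 = 87
Option B: s[3]='g'->'a', delta=(1-7)*7^0 mod 257 = 251, hash=52+251 mod 257 = 46
Option C: s[0]='c'->'a', delta=(1-3)*7^3 mod 257 = 85, hash=52+85 mod 257 = 137
Option D: s[1]='f'->'c', delta=(3-6)*7^2 mod 257 = 110, hash=52+110 mod 257 = 162
Option E: s[0]='c'->'h', delta=(8-3)*7^3 mod 257 = 173, hash=52+173 mod 257 = 225 <-- target

Answer: E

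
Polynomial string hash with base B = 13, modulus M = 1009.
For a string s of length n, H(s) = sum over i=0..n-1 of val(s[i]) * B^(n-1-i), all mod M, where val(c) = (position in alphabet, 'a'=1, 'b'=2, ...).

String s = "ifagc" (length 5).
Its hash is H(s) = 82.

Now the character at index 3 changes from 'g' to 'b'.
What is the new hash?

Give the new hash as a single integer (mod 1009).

Answer: 17

Derivation:
val('g') = 7, val('b') = 2
Position k = 3, exponent = n-1-k = 1
B^1 mod M = 13^1 mod 1009 = 13
Delta = (2 - 7) * 13 mod 1009 = 944
New hash = (82 + 944) mod 1009 = 17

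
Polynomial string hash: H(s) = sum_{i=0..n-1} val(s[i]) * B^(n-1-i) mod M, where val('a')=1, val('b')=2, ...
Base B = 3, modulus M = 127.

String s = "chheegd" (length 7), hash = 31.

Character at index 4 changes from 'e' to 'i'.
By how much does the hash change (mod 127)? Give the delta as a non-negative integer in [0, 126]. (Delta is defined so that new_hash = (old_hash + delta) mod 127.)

Delta formula: (val(new) - val(old)) * B^(n-1-k) mod M
  val('i') - val('e') = 9 - 5 = 4
  B^(n-1-k) = 3^2 mod 127 = 9
  Delta = 4 * 9 mod 127 = 36

Answer: 36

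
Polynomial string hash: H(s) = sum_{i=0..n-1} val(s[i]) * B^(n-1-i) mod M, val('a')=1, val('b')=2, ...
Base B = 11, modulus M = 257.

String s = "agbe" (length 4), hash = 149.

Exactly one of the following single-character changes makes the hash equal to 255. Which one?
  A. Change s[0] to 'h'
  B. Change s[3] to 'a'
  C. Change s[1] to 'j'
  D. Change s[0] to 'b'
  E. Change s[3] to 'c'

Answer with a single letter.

Answer: C

Derivation:
Option A: s[0]='a'->'h', delta=(8-1)*11^3 mod 257 = 65, hash=149+65 mod 257 = 214
Option B: s[3]='e'->'a', delta=(1-5)*11^0 mod 257 = 253, hash=149+253 mod 257 = 145
Option C: s[1]='g'->'j', delta=(10-7)*11^2 mod 257 = 106, hash=149+106 mod 257 = 255 <-- target
Option D: s[0]='a'->'b', delta=(2-1)*11^3 mod 257 = 46, hash=149+46 mod 257 = 195
Option E: s[3]='e'->'c', delta=(3-5)*11^0 mod 257 = 255, hash=149+255 mod 257 = 147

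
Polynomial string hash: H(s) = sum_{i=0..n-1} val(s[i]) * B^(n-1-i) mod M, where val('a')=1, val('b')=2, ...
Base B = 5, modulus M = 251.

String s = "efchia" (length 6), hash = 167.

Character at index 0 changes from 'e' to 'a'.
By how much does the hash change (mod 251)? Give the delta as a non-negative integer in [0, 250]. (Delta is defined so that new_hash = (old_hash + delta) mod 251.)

Delta formula: (val(new) - val(old)) * B^(n-1-k) mod M
  val('a') - val('e') = 1 - 5 = -4
  B^(n-1-k) = 5^5 mod 251 = 113
  Delta = -4 * 113 mod 251 = 50

Answer: 50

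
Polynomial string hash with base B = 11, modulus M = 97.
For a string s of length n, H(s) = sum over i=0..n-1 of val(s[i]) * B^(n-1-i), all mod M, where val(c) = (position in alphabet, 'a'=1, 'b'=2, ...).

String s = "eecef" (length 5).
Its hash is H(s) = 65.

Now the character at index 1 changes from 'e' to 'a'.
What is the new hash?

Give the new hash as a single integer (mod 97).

Answer: 76

Derivation:
val('e') = 5, val('a') = 1
Position k = 1, exponent = n-1-k = 3
B^3 mod M = 11^3 mod 97 = 70
Delta = (1 - 5) * 70 mod 97 = 11
New hash = (65 + 11) mod 97 = 76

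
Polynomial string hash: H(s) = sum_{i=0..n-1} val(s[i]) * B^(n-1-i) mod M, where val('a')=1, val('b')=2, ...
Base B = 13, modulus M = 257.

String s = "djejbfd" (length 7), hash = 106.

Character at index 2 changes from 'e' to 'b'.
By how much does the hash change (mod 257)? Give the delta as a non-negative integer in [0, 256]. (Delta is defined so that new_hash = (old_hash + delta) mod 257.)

Delta formula: (val(new) - val(old)) * B^(n-1-k) mod M
  val('b') - val('e') = 2 - 5 = -3
  B^(n-1-k) = 13^4 mod 257 = 34
  Delta = -3 * 34 mod 257 = 155

Answer: 155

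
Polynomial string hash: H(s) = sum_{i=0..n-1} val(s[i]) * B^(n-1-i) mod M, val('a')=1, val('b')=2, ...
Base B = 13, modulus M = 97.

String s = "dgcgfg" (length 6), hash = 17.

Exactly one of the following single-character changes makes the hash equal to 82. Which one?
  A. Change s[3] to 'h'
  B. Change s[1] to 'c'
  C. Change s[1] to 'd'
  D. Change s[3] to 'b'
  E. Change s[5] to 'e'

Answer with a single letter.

Option A: s[3]='g'->'h', delta=(8-7)*13^2 mod 97 = 72, hash=17+72 mod 97 = 89
Option B: s[1]='g'->'c', delta=(3-7)*13^4 mod 97 = 22, hash=17+22 mod 97 = 39
Option C: s[1]='g'->'d', delta=(4-7)*13^4 mod 97 = 65, hash=17+65 mod 97 = 82 <-- target
Option D: s[3]='g'->'b', delta=(2-7)*13^2 mod 97 = 28, hash=17+28 mod 97 = 45
Option E: s[5]='g'->'e', delta=(5-7)*13^0 mod 97 = 95, hash=17+95 mod 97 = 15

Answer: C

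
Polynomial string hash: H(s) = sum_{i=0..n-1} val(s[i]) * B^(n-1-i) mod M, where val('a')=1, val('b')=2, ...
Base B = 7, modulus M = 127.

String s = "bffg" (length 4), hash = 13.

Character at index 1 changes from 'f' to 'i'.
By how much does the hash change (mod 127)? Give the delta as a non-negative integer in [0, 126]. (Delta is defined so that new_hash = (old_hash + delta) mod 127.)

Answer: 20

Derivation:
Delta formula: (val(new) - val(old)) * B^(n-1-k) mod M
  val('i') - val('f') = 9 - 6 = 3
  B^(n-1-k) = 7^2 mod 127 = 49
  Delta = 3 * 49 mod 127 = 20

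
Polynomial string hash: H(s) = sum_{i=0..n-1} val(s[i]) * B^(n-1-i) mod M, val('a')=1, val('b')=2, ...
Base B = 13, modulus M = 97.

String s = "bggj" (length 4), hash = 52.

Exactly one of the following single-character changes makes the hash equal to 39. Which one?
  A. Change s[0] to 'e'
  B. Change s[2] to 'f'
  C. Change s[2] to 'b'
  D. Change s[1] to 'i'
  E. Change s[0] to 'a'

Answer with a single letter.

Answer: B

Derivation:
Option A: s[0]='b'->'e', delta=(5-2)*13^3 mod 97 = 92, hash=52+92 mod 97 = 47
Option B: s[2]='g'->'f', delta=(6-7)*13^1 mod 97 = 84, hash=52+84 mod 97 = 39 <-- target
Option C: s[2]='g'->'b', delta=(2-7)*13^1 mod 97 = 32, hash=52+32 mod 97 = 84
Option D: s[1]='g'->'i', delta=(9-7)*13^2 mod 97 = 47, hash=52+47 mod 97 = 2
Option E: s[0]='b'->'a', delta=(1-2)*13^3 mod 97 = 34, hash=52+34 mod 97 = 86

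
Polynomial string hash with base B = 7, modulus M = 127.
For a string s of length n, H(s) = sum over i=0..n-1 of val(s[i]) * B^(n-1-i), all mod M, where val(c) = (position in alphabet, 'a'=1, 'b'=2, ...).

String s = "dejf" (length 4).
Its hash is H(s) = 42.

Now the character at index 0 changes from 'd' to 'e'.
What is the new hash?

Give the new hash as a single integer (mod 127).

Answer: 4

Derivation:
val('d') = 4, val('e') = 5
Position k = 0, exponent = n-1-k = 3
B^3 mod M = 7^3 mod 127 = 89
Delta = (5 - 4) * 89 mod 127 = 89
New hash = (42 + 89) mod 127 = 4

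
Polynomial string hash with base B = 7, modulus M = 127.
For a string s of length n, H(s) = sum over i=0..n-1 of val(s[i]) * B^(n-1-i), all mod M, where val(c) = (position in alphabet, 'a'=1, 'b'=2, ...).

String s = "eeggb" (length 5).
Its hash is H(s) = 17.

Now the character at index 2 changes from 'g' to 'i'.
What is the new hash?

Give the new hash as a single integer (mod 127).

val('g') = 7, val('i') = 9
Position k = 2, exponent = n-1-k = 2
B^2 mod M = 7^2 mod 127 = 49
Delta = (9 - 7) * 49 mod 127 = 98
New hash = (17 + 98) mod 127 = 115

Answer: 115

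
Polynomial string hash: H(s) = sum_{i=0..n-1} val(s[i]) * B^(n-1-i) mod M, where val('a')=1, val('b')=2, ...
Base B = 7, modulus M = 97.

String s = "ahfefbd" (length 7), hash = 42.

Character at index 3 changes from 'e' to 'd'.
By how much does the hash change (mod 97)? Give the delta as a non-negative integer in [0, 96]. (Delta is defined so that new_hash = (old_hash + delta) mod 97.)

Answer: 45

Derivation:
Delta formula: (val(new) - val(old)) * B^(n-1-k) mod M
  val('d') - val('e') = 4 - 5 = -1
  B^(n-1-k) = 7^3 mod 97 = 52
  Delta = -1 * 52 mod 97 = 45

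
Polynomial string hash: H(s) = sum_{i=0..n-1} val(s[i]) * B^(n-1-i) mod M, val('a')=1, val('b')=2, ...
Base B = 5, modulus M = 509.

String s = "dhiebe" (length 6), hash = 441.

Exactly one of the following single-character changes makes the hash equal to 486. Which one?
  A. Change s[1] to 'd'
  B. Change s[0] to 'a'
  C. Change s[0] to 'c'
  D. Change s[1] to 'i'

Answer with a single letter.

Option A: s[1]='h'->'d', delta=(4-8)*5^4 mod 509 = 45, hash=441+45 mod 509 = 486 <-- target
Option B: s[0]='d'->'a', delta=(1-4)*5^5 mod 509 = 296, hash=441+296 mod 509 = 228
Option C: s[0]='d'->'c', delta=(3-4)*5^5 mod 509 = 438, hash=441+438 mod 509 = 370
Option D: s[1]='h'->'i', delta=(9-8)*5^4 mod 509 = 116, hash=441+116 mod 509 = 48

Answer: A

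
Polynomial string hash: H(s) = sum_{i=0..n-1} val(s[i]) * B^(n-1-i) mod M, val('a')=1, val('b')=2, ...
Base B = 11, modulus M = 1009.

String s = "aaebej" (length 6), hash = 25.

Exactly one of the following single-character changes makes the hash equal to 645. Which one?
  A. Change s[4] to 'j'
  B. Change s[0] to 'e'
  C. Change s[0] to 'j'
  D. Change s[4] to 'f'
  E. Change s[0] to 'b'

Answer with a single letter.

Answer: E

Derivation:
Option A: s[4]='e'->'j', delta=(10-5)*11^1 mod 1009 = 55, hash=25+55 mod 1009 = 80
Option B: s[0]='a'->'e', delta=(5-1)*11^5 mod 1009 = 462, hash=25+462 mod 1009 = 487
Option C: s[0]='a'->'j', delta=(10-1)*11^5 mod 1009 = 535, hash=25+535 mod 1009 = 560
Option D: s[4]='e'->'f', delta=(6-5)*11^1 mod 1009 = 11, hash=25+11 mod 1009 = 36
Option E: s[0]='a'->'b', delta=(2-1)*11^5 mod 1009 = 620, hash=25+620 mod 1009 = 645 <-- target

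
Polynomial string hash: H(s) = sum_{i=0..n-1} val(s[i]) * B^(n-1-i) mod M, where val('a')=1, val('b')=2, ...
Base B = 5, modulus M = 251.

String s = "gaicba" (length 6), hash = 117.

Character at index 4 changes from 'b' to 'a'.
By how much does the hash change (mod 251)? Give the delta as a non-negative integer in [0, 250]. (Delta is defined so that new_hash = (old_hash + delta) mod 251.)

Delta formula: (val(new) - val(old)) * B^(n-1-k) mod M
  val('a') - val('b') = 1 - 2 = -1
  B^(n-1-k) = 5^1 mod 251 = 5
  Delta = -1 * 5 mod 251 = 246

Answer: 246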